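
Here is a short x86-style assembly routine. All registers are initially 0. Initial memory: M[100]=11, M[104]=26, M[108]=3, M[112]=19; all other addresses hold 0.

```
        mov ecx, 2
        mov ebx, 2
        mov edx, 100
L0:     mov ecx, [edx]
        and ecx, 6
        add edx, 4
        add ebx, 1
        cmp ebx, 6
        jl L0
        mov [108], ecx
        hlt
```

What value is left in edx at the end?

116

mov ecx, 2 → ecx=2
mov ebx, 2 → ebx=2
mov edx, 100 → edx=100
mov ecx, [edx] → ecx=M[100]=11
and ecx, 6 → ecx=11&6=2
add edx, 4 → edx=100+4=104
add ebx, 1 → ebx=2+1=3
cmp ebx, 6  (cmp 3,6)
jl L0: taken
mov ecx, [edx] → ecx=M[104]=26
and ecx, 6 → ecx=26&6=2
add edx, 4 → edx=104+4=108
add ebx, 1 → ebx=3+1=4
cmp ebx, 6  (cmp 4,6)
jl L0: taken
mov ecx, [edx] → ecx=M[108]=3
and ecx, 6 → ecx=3&6=2
add edx, 4 → edx=108+4=112
add ebx, 1 → ebx=4+1=5
cmp ebx, 6  (cmp 5,6)
jl L0: taken
mov ecx, [edx] → ecx=M[112]=19
and ecx, 6 → ecx=19&6=2
add edx, 4 → edx=112+4=116
add ebx, 1 → ebx=5+1=6
cmp ebx, 6  (cmp 6,6)
jl L0: not taken
mov [108], ecx → M[108]=2
halt.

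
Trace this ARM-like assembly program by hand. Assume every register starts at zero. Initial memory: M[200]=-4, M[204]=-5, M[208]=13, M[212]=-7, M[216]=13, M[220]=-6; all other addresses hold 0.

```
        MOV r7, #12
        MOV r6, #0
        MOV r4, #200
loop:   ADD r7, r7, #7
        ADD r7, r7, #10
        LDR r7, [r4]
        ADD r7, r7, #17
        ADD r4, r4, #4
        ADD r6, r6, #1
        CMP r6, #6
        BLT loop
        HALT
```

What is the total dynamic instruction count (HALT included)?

MOV r7, #12 → r7=12
MOV r6, #0 → r6=0
MOV r4, #200 → r4=200
ADD r7, r7, #7 → r7=12+7=19
ADD r7, r7, #10 → r7=19+10=29
LDR r7, [r4] → r7=M[200]=-4
ADD r7, r7, #17 → r7=(-4)+17=13
ADD r4, r4, #4 → r4=200+4=204
ADD r6, r6, #1 → r6=0+1=1
CMP r6, #6  (cmp 1,6)
BLT loop: taken
ADD r7, r7, #7 → r7=13+7=20
ADD r7, r7, #10 → r7=20+10=30
LDR r7, [r4] → r7=M[204]=-5
ADD r7, r7, #17 → r7=(-5)+17=12
ADD r4, r4, #4 → r4=204+4=208
ADD r6, r6, #1 → r6=1+1=2
CMP r6, #6  (cmp 2,6)
BLT loop: taken
ADD r7, r7, #7 → r7=12+7=19
ADD r7, r7, #10 → r7=19+10=29
LDR r7, [r4] → r7=M[208]=13
ADD r7, r7, #17 → r7=13+17=30
ADD r4, r4, #4 → r4=208+4=212
ADD r6, r6, #1 → r6=2+1=3
CMP r6, #6  (cmp 3,6)
BLT loop: taken
ADD r7, r7, #7 → r7=30+7=37
ADD r7, r7, #10 → r7=37+10=47
LDR r7, [r4] → r7=M[212]=-7
ADD r7, r7, #17 → r7=(-7)+17=10
ADD r4, r4, #4 → r4=212+4=216
ADD r6, r6, #1 → r6=3+1=4
CMP r6, #6  (cmp 4,6)
BLT loop: taken
ADD r7, r7, #7 → r7=10+7=17
ADD r7, r7, #10 → r7=17+10=27
LDR r7, [r4] → r7=M[216]=13
ADD r7, r7, #17 → r7=13+17=30
ADD r4, r4, #4 → r4=216+4=220
ADD r6, r6, #1 → r6=4+1=5
CMP r6, #6  (cmp 5,6)
BLT loop: taken
ADD r7, r7, #7 → r7=30+7=37
ADD r7, r7, #10 → r7=37+10=47
LDR r7, [r4] → r7=M[220]=-6
ADD r7, r7, #17 → r7=(-6)+17=11
ADD r4, r4, #4 → r4=220+4=224
ADD r6, r6, #1 → r6=5+1=6
CMP r6, #6  (cmp 6,6)
BLT loop: not taken
halt.
Total executed instructions: 52.

52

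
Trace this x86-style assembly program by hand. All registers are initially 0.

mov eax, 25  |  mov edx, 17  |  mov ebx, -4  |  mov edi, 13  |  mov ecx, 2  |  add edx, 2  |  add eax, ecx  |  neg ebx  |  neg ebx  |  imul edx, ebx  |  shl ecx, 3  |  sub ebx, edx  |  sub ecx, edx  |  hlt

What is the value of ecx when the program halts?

eax=25
edx=17
ebx=-4
edi=13
ecx=2
edx=17+2=19
eax=25+2=27
ebx=-(-4)=4
ebx=-(4)=-4
edx=19*(-4)=-76
ecx=2<<3=16
ebx=(-4)-(-76)=72
ecx=16-(-76)=92
halt.

92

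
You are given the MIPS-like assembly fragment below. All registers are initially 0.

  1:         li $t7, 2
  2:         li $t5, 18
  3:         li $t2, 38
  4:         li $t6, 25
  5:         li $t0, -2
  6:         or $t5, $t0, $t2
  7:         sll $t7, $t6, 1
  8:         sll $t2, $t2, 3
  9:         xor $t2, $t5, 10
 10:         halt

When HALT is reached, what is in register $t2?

-12

after li $t7, 2: $t7=2
after li $t5, 18: $t5=18
after li $t2, 38: $t2=38
after li $t6, 25: $t6=25
after li $t0, -2: $t0=-2
after or $t5, $t0, $t2: $t5=(-2)|38=-2
after sll $t7, $t6, 1: $t7=25<<1=50
after sll $t2, $t2, 3: $t2=38<<3=304
after xor $t2, $t5, 10: $t2=(-2)^10=-12
halt.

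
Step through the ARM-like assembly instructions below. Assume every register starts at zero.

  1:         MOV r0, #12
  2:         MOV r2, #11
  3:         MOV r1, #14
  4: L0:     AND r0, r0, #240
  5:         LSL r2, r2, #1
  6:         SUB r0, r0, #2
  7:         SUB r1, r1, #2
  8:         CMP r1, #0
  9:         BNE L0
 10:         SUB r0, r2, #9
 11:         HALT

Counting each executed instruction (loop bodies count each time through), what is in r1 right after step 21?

r0=12
r2=11
r1=14
r0=12&240=0
r2=11<<1=22
r0=0-2=-2
r1=14-2=12
CMP r1, #0  (cmp 12,0)
BNE L0: taken
r0=(-2)&240=240
r2=22<<1=44
r0=240-2=238
r1=12-2=10
CMP r1, #0  (cmp 10,0)
BNE L0: taken
r0=238&240=224
r2=44<<1=88
r0=224-2=222
r1=10-2=8
CMP r1, #0  (cmp 8,0)
BNE L0: taken
After step 21: r1 = 8.

8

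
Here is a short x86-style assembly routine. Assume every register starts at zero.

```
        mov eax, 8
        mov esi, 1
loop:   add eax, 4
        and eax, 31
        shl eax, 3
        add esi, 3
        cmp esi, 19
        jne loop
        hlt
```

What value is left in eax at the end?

32

after mov eax, 8: eax=8
after mov esi, 1: esi=1
after add eax, 4: eax=8+4=12
after and eax, 31: eax=12&31=12
after shl eax, 3: eax=12<<3=96
after add esi, 3: esi=1+3=4
cmp esi, 19  (cmp 4,19)
jne loop: taken
after add eax, 4: eax=96+4=100
after and eax, 31: eax=100&31=4
after shl eax, 3: eax=4<<3=32
after add esi, 3: esi=4+3=7
cmp esi, 19  (cmp 7,19)
jne loop: taken
after add eax, 4: eax=32+4=36
after and eax, 31: eax=36&31=4
after shl eax, 3: eax=4<<3=32
after add esi, 3: esi=7+3=10
cmp esi, 19  (cmp 10,19)
jne loop: taken
after add eax, 4: eax=32+4=36
after and eax, 31: eax=36&31=4
after shl eax, 3: eax=4<<3=32
after add esi, 3: esi=10+3=13
cmp esi, 19  (cmp 13,19)
jne loop: taken
after add eax, 4: eax=32+4=36
after and eax, 31: eax=36&31=4
after shl eax, 3: eax=4<<3=32
after add esi, 3: esi=13+3=16
cmp esi, 19  (cmp 16,19)
jne loop: taken
after add eax, 4: eax=32+4=36
after and eax, 31: eax=36&31=4
after shl eax, 3: eax=4<<3=32
after add esi, 3: esi=16+3=19
cmp esi, 19  (cmp 19,19)
jne loop: not taken
halt.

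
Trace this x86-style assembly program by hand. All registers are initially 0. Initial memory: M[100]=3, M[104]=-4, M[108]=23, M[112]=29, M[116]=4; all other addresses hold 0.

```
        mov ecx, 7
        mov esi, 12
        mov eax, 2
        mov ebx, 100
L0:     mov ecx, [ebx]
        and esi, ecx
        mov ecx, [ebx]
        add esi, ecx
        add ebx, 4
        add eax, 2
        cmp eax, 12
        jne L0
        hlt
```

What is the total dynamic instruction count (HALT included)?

45

ecx=7
esi=12
eax=2
ebx=100
ecx=M[100]=3
esi=12&3=0
ecx=M[100]=3
esi=0+3=3
ebx=100+4=104
eax=2+2=4
cmp eax, 12  (cmp 4,12)
jne L0: taken
ecx=M[104]=-4
esi=3&(-4)=0
ecx=M[104]=-4
esi=0+(-4)=-4
ebx=104+4=108
eax=4+2=6
cmp eax, 12  (cmp 6,12)
jne L0: taken
ecx=M[108]=23
esi=(-4)&23=20
ecx=M[108]=23
esi=20+23=43
ebx=108+4=112
eax=6+2=8
cmp eax, 12  (cmp 8,12)
jne L0: taken
ecx=M[112]=29
esi=43&29=9
ecx=M[112]=29
esi=9+29=38
ebx=112+4=116
eax=8+2=10
cmp eax, 12  (cmp 10,12)
jne L0: taken
ecx=M[116]=4
esi=38&4=4
ecx=M[116]=4
esi=4+4=8
ebx=116+4=120
eax=10+2=12
cmp eax, 12  (cmp 12,12)
jne L0: not taken
halt.
Total executed instructions: 45.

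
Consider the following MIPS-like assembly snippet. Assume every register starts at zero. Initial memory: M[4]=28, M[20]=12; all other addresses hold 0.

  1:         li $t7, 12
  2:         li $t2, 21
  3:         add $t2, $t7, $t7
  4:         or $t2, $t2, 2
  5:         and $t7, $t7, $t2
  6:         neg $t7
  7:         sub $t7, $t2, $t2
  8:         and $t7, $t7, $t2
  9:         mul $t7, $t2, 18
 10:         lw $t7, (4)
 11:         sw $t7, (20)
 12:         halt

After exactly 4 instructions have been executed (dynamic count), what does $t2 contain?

26

$t7=12
$t2=21
$t2=12+12=24
$t2=24|2=26
After step 4: $t2 = 26.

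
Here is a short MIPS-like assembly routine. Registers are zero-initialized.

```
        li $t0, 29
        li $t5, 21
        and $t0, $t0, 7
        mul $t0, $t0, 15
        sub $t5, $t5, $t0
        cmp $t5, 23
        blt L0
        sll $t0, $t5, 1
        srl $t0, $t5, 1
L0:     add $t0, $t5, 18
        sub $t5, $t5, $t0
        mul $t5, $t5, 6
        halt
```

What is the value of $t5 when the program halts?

-108

$t0=29
$t5=21
$t0=29&7=5
$t0=5*15=75
$t5=21-75=-54
cmp $t5, 23  (cmp -54,23)
blt L0: taken
$t0=(-54)+18=-36
$t5=(-54)-(-36)=-18
$t5=(-18)*6=-108
halt.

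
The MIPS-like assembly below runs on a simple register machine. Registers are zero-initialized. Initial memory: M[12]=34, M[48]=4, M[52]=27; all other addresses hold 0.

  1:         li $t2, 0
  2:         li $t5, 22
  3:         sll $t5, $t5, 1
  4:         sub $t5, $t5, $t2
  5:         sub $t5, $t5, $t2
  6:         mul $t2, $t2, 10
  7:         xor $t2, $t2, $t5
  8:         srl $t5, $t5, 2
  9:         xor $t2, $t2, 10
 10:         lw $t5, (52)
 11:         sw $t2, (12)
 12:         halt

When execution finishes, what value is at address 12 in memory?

38

after li $t2, 0: $t2=0
after li $t5, 22: $t5=22
after sll $t5, $t5, 1: $t5=22<<1=44
after sub $t5, $t5, $t2: $t5=44-0=44
after sub $t5, $t5, $t2: $t5=44-0=44
after mul $t2, $t2, 10: $t2=0*10=0
after xor $t2, $t2, $t5: $t2=0^44=44
after srl $t5, $t5, 2: $t5=44>>2=11
after xor $t2, $t2, 10: $t2=44^10=38
after lw $t5, (52): $t5=M[52]=27
sw $t2, (12) → M[12]=38
halt.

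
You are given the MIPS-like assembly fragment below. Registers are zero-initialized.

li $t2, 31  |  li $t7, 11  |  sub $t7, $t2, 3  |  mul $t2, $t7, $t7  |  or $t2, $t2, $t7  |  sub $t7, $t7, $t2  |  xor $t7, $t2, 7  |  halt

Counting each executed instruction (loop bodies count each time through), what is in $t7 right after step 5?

28

li $t2, 31 → $t2=31
li $t7, 11 → $t7=11
sub $t7, $t2, 3 → $t7=31-3=28
mul $t2, $t7, $t7 → $t2=28*28=784
or $t2, $t2, $t7 → $t2=784|28=796
After step 5: $t7 = 28.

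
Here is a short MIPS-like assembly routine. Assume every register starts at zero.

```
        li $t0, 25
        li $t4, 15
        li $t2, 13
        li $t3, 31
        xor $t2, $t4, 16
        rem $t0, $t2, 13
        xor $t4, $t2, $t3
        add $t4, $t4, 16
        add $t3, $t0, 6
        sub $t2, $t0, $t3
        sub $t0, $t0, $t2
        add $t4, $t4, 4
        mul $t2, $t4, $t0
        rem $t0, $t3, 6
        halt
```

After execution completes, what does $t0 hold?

5

after li $t0, 25: $t0=25
after li $t4, 15: $t4=15
after li $t2, 13: $t2=13
after li $t3, 31: $t3=31
after xor $t2, $t4, 16: $t2=15^16=31
after rem $t0, $t2, 13: $t0=31%13=5
after xor $t4, $t2, $t3: $t4=31^31=0
after add $t4, $t4, 16: $t4=0+16=16
after add $t3, $t0, 6: $t3=5+6=11
after sub $t2, $t0, $t3: $t2=5-11=-6
after sub $t0, $t0, $t2: $t0=5-(-6)=11
after add $t4, $t4, 4: $t4=16+4=20
after mul $t2, $t4, $t0: $t2=20*11=220
after rem $t0, $t3, 6: $t0=11%6=5
halt.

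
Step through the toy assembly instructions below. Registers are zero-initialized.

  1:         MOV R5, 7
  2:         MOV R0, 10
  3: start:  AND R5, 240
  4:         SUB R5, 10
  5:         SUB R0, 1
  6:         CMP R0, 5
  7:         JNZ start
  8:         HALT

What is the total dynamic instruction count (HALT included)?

R5=7
R0=10
R5=7&240=0
R5=0-10=-10
R0=10-1=9
CMP R0, 5  (cmp 9,5)
JNZ start: taken
R5=(-10)&240=240
R5=240-10=230
R0=9-1=8
CMP R0, 5  (cmp 8,5)
JNZ start: taken
R5=230&240=224
R5=224-10=214
R0=8-1=7
CMP R0, 5  (cmp 7,5)
JNZ start: taken
R5=214&240=208
R5=208-10=198
R0=7-1=6
CMP R0, 5  (cmp 6,5)
JNZ start: taken
R5=198&240=192
R5=192-10=182
R0=6-1=5
CMP R0, 5  (cmp 5,5)
JNZ start: not taken
halt.
Total executed instructions: 28.

28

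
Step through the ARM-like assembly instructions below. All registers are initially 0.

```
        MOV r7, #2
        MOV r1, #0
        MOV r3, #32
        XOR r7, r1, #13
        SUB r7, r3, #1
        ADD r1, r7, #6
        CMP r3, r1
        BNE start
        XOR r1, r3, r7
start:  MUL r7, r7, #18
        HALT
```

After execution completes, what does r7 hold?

558

MOV r7, #2 → r7=2
MOV r1, #0 → r1=0
MOV r3, #32 → r3=32
XOR r7, r1, #13 → r7=0^13=13
SUB r7, r3, #1 → r7=32-1=31
ADD r1, r7, #6 → r1=31+6=37
CMP r3, r1  (cmp 32,37)
BNE start: taken
MUL r7, r7, #18 → r7=31*18=558
halt.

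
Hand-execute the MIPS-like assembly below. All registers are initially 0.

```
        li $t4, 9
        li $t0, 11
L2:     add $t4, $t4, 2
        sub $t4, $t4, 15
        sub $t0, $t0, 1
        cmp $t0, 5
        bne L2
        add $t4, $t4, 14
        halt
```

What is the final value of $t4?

$t4=9
$t0=11
$t4=9+2=11
$t4=11-15=-4
$t0=11-1=10
cmp $t0, 5  (cmp 10,5)
bne L2: taken
$t4=(-4)+2=-2
$t4=(-2)-15=-17
$t0=10-1=9
cmp $t0, 5  (cmp 9,5)
bne L2: taken
$t4=(-17)+2=-15
$t4=(-15)-15=-30
$t0=9-1=8
cmp $t0, 5  (cmp 8,5)
bne L2: taken
$t4=(-30)+2=-28
$t4=(-28)-15=-43
$t0=8-1=7
cmp $t0, 5  (cmp 7,5)
bne L2: taken
$t4=(-43)+2=-41
$t4=(-41)-15=-56
$t0=7-1=6
cmp $t0, 5  (cmp 6,5)
bne L2: taken
$t4=(-56)+2=-54
$t4=(-54)-15=-69
$t0=6-1=5
cmp $t0, 5  (cmp 5,5)
bne L2: not taken
$t4=(-69)+14=-55
halt.

-55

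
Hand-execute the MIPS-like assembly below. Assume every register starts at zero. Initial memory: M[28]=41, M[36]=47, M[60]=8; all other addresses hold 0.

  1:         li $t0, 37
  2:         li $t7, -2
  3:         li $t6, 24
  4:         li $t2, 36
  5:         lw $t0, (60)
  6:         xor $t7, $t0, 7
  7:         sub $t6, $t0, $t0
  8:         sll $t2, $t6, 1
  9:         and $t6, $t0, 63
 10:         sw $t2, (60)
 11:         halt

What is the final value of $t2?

0

li $t0, 37 → $t0=37
li $t7, -2 → $t7=-2
li $t6, 24 → $t6=24
li $t2, 36 → $t2=36
lw $t0, (60) → $t0=M[60]=8
xor $t7, $t0, 7 → $t7=8^7=15
sub $t6, $t0, $t0 → $t6=8-8=0
sll $t2, $t6, 1 → $t2=0<<1=0
and $t6, $t0, 63 → $t6=8&63=8
sw $t2, (60) → M[60]=0
halt.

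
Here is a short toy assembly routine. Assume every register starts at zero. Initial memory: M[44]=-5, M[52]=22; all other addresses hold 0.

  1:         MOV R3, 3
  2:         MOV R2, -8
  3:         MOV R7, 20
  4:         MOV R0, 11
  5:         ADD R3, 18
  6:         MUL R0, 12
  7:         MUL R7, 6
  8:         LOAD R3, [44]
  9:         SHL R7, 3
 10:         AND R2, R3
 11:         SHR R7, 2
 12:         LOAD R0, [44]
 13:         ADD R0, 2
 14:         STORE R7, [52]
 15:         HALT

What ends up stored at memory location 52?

240

after MOV R3, 3: R3=3
after MOV R2, -8: R2=-8
after MOV R7, 20: R7=20
after MOV R0, 11: R0=11
after ADD R3, 18: R3=3+18=21
after MUL R0, 12: R0=11*12=132
after MUL R7, 6: R7=20*6=120
after LOAD R3, [44]: R3=M[44]=-5
after SHL R7, 3: R7=120<<3=960
after AND R2, R3: R2=(-8)&(-5)=-8
after SHR R7, 2: R7=960>>2=240
after LOAD R0, [44]: R0=M[44]=-5
after ADD R0, 2: R0=(-5)+2=-3
STORE R7, [52] → M[52]=240
halt.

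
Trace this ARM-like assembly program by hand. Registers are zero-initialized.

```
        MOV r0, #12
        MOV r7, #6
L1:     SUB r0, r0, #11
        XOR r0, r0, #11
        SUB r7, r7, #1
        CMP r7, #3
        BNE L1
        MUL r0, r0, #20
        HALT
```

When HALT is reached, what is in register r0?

after MOV r0, #12: r0=12
after MOV r7, #6: r7=6
after SUB r0, r0, #11: r0=12-11=1
after XOR r0, r0, #11: r0=1^11=10
after SUB r7, r7, #1: r7=6-1=5
CMP r7, #3  (cmp 5,3)
BNE L1: taken
after SUB r0, r0, #11: r0=10-11=-1
after XOR r0, r0, #11: r0=(-1)^11=-12
after SUB r7, r7, #1: r7=5-1=4
CMP r7, #3  (cmp 4,3)
BNE L1: taken
after SUB r0, r0, #11: r0=(-12)-11=-23
after XOR r0, r0, #11: r0=(-23)^11=-30
after SUB r7, r7, #1: r7=4-1=3
CMP r7, #3  (cmp 3,3)
BNE L1: not taken
after MUL r0, r0, #20: r0=(-30)*20=-600
halt.

-600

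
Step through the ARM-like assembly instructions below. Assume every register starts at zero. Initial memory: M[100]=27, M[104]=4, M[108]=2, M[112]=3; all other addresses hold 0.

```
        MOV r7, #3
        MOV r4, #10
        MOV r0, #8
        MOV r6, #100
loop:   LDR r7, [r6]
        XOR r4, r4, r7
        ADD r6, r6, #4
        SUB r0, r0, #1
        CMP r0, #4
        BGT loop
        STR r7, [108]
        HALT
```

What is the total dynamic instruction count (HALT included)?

30

after MOV r7, #3: r7=3
after MOV r4, #10: r4=10
after MOV r0, #8: r0=8
after MOV r6, #100: r6=100
after LDR r7, [r6]: r7=M[100]=27
after XOR r4, r4, r7: r4=10^27=17
after ADD r6, r6, #4: r6=100+4=104
after SUB r0, r0, #1: r0=8-1=7
CMP r0, #4  (cmp 7,4)
BGT loop: taken
after LDR r7, [r6]: r7=M[104]=4
after XOR r4, r4, r7: r4=17^4=21
after ADD r6, r6, #4: r6=104+4=108
after SUB r0, r0, #1: r0=7-1=6
CMP r0, #4  (cmp 6,4)
BGT loop: taken
after LDR r7, [r6]: r7=M[108]=2
after XOR r4, r4, r7: r4=21^2=23
after ADD r6, r6, #4: r6=108+4=112
after SUB r0, r0, #1: r0=6-1=5
CMP r0, #4  (cmp 5,4)
BGT loop: taken
after LDR r7, [r6]: r7=M[112]=3
after XOR r4, r4, r7: r4=23^3=20
after ADD r6, r6, #4: r6=112+4=116
after SUB r0, r0, #1: r0=5-1=4
CMP r0, #4  (cmp 4,4)
BGT loop: not taken
STR r7, [108] → M[108]=3
halt.
Total executed instructions: 30.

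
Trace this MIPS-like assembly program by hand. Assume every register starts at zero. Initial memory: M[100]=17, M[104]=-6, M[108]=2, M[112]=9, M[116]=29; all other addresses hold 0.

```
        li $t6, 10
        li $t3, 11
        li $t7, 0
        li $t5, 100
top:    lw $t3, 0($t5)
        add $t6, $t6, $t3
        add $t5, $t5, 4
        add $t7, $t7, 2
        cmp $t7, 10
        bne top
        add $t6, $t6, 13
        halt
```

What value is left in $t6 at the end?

74

li $t6, 10 → $t6=10
li $t3, 11 → $t3=11
li $t7, 0 → $t7=0
li $t5, 100 → $t5=100
lw $t3, 0($t5) → $t3=M[100]=17
add $t6, $t6, $t3 → $t6=10+17=27
add $t5, $t5, 4 → $t5=100+4=104
add $t7, $t7, 2 → $t7=0+2=2
cmp $t7, 10  (cmp 2,10)
bne top: taken
lw $t3, 0($t5) → $t3=M[104]=-6
add $t6, $t6, $t3 → $t6=27+(-6)=21
add $t5, $t5, 4 → $t5=104+4=108
add $t7, $t7, 2 → $t7=2+2=4
cmp $t7, 10  (cmp 4,10)
bne top: taken
lw $t3, 0($t5) → $t3=M[108]=2
add $t6, $t6, $t3 → $t6=21+2=23
add $t5, $t5, 4 → $t5=108+4=112
add $t7, $t7, 2 → $t7=4+2=6
cmp $t7, 10  (cmp 6,10)
bne top: taken
lw $t3, 0($t5) → $t3=M[112]=9
add $t6, $t6, $t3 → $t6=23+9=32
add $t5, $t5, 4 → $t5=112+4=116
add $t7, $t7, 2 → $t7=6+2=8
cmp $t7, 10  (cmp 8,10)
bne top: taken
lw $t3, 0($t5) → $t3=M[116]=29
add $t6, $t6, $t3 → $t6=32+29=61
add $t5, $t5, 4 → $t5=116+4=120
add $t7, $t7, 2 → $t7=8+2=10
cmp $t7, 10  (cmp 10,10)
bne top: not taken
add $t6, $t6, 13 → $t6=61+13=74
halt.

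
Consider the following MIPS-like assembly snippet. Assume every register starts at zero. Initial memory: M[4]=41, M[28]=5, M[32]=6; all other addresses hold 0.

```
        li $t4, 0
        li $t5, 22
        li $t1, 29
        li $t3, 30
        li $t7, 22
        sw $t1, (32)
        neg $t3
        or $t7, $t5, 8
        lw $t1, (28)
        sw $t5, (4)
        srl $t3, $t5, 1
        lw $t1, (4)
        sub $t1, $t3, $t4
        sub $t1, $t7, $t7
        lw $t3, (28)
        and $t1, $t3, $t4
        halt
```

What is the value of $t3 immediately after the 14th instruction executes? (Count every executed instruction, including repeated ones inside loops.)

11

$t4=0
$t5=22
$t1=29
$t3=30
$t7=22
sw $t1, (32) → M[32]=29
$t3=-(30)=-30
$t7=22|8=30
$t1=M[28]=5
sw $t5, (4) → M[4]=22
$t3=22>>1=11
$t1=M[4]=22
$t1=11-0=11
$t1=30-30=0
After step 14: $t3 = 11.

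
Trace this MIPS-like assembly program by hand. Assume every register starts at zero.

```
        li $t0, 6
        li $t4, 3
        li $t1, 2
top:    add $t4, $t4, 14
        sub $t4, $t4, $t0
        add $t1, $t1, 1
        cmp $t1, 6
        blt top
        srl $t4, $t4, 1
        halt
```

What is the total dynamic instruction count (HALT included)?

25

li $t0, 6 → $t0=6
li $t4, 3 → $t4=3
li $t1, 2 → $t1=2
add $t4, $t4, 14 → $t4=3+14=17
sub $t4, $t4, $t0 → $t4=17-6=11
add $t1, $t1, 1 → $t1=2+1=3
cmp $t1, 6  (cmp 3,6)
blt top: taken
add $t4, $t4, 14 → $t4=11+14=25
sub $t4, $t4, $t0 → $t4=25-6=19
add $t1, $t1, 1 → $t1=3+1=4
cmp $t1, 6  (cmp 4,6)
blt top: taken
add $t4, $t4, 14 → $t4=19+14=33
sub $t4, $t4, $t0 → $t4=33-6=27
add $t1, $t1, 1 → $t1=4+1=5
cmp $t1, 6  (cmp 5,6)
blt top: taken
add $t4, $t4, 14 → $t4=27+14=41
sub $t4, $t4, $t0 → $t4=41-6=35
add $t1, $t1, 1 → $t1=5+1=6
cmp $t1, 6  (cmp 6,6)
blt top: not taken
srl $t4, $t4, 1 → $t4=35>>1=17
halt.
Total executed instructions: 25.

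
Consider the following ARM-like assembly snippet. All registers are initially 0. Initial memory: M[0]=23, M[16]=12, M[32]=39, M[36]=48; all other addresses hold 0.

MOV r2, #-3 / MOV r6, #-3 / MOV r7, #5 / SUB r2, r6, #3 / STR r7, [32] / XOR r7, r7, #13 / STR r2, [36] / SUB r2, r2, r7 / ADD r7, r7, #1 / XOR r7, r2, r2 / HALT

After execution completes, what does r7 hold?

after MOV r2, #-3: r2=-3
after MOV r6, #-3: r6=-3
after MOV r7, #5: r7=5
after SUB r2, r6, #3: r2=(-3)-3=-6
STR r7, [32] → M[32]=5
after XOR r7, r7, #13: r7=5^13=8
STR r2, [36] → M[36]=-6
after SUB r2, r2, r7: r2=(-6)-8=-14
after ADD r7, r7, #1: r7=8+1=9
after XOR r7, r2, r2: r7=(-14)^(-14)=0
halt.

0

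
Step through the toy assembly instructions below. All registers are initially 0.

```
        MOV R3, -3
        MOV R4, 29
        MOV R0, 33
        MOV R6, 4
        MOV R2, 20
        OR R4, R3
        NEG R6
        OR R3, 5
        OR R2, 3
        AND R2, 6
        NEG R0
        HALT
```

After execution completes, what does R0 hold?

-33

MOV R3, -3 → R3=-3
MOV R4, 29 → R4=29
MOV R0, 33 → R0=33
MOV R6, 4 → R6=4
MOV R2, 20 → R2=20
OR R4, R3 → R4=29|(-3)=-3
NEG R6 → R6=-(4)=-4
OR R3, 5 → R3=(-3)|5=-3
OR R2, 3 → R2=20|3=23
AND R2, 6 → R2=23&6=6
NEG R0 → R0=-(33)=-33
halt.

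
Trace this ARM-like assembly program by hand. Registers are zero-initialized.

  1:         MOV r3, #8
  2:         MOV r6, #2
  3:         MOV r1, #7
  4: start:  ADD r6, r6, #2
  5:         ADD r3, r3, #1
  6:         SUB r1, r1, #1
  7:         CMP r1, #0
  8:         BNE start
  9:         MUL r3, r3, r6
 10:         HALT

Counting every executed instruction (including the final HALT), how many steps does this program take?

MOV r3, #8 → r3=8
MOV r6, #2 → r6=2
MOV r1, #7 → r1=7
ADD r6, r6, #2 → r6=2+2=4
ADD r3, r3, #1 → r3=8+1=9
SUB r1, r1, #1 → r1=7-1=6
CMP r1, #0  (cmp 6,0)
BNE start: taken
ADD r6, r6, #2 → r6=4+2=6
ADD r3, r3, #1 → r3=9+1=10
SUB r1, r1, #1 → r1=6-1=5
CMP r1, #0  (cmp 5,0)
BNE start: taken
ADD r6, r6, #2 → r6=6+2=8
ADD r3, r3, #1 → r3=10+1=11
SUB r1, r1, #1 → r1=5-1=4
CMP r1, #0  (cmp 4,0)
BNE start: taken
ADD r6, r6, #2 → r6=8+2=10
ADD r3, r3, #1 → r3=11+1=12
SUB r1, r1, #1 → r1=4-1=3
CMP r1, #0  (cmp 3,0)
BNE start: taken
ADD r6, r6, #2 → r6=10+2=12
ADD r3, r3, #1 → r3=12+1=13
SUB r1, r1, #1 → r1=3-1=2
CMP r1, #0  (cmp 2,0)
BNE start: taken
ADD r6, r6, #2 → r6=12+2=14
ADD r3, r3, #1 → r3=13+1=14
SUB r1, r1, #1 → r1=2-1=1
CMP r1, #0  (cmp 1,0)
BNE start: taken
ADD r6, r6, #2 → r6=14+2=16
ADD r3, r3, #1 → r3=14+1=15
SUB r1, r1, #1 → r1=1-1=0
CMP r1, #0  (cmp 0,0)
BNE start: not taken
MUL r3, r3, r6 → r3=15*16=240
halt.
Total executed instructions: 40.

40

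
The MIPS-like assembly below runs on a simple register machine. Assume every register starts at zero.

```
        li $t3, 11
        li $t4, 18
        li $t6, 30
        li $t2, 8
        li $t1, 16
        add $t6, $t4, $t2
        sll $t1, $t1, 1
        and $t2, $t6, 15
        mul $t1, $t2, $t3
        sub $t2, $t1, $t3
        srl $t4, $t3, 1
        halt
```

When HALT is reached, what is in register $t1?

li $t3, 11 → $t3=11
li $t4, 18 → $t4=18
li $t6, 30 → $t6=30
li $t2, 8 → $t2=8
li $t1, 16 → $t1=16
add $t6, $t4, $t2 → $t6=18+8=26
sll $t1, $t1, 1 → $t1=16<<1=32
and $t2, $t6, 15 → $t2=26&15=10
mul $t1, $t2, $t3 → $t1=10*11=110
sub $t2, $t1, $t3 → $t2=110-11=99
srl $t4, $t3, 1 → $t4=11>>1=5
halt.

110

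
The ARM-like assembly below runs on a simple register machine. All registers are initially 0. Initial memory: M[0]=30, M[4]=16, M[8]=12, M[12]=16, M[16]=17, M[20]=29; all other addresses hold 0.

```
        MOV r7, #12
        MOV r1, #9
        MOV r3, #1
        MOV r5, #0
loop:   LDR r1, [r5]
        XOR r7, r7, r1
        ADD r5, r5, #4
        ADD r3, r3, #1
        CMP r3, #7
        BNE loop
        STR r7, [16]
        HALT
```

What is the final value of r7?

18

after MOV r7, #12: r7=12
after MOV r1, #9: r1=9
after MOV r3, #1: r3=1
after MOV r5, #0: r5=0
after LDR r1, [r5]: r1=M[0]=30
after XOR r7, r7, r1: r7=12^30=18
after ADD r5, r5, #4: r5=0+4=4
after ADD r3, r3, #1: r3=1+1=2
CMP r3, #7  (cmp 2,7)
BNE loop: taken
after LDR r1, [r5]: r1=M[4]=16
after XOR r7, r7, r1: r7=18^16=2
after ADD r5, r5, #4: r5=4+4=8
after ADD r3, r3, #1: r3=2+1=3
CMP r3, #7  (cmp 3,7)
BNE loop: taken
after LDR r1, [r5]: r1=M[8]=12
after XOR r7, r7, r1: r7=2^12=14
after ADD r5, r5, #4: r5=8+4=12
after ADD r3, r3, #1: r3=3+1=4
CMP r3, #7  (cmp 4,7)
BNE loop: taken
after LDR r1, [r5]: r1=M[12]=16
after XOR r7, r7, r1: r7=14^16=30
after ADD r5, r5, #4: r5=12+4=16
after ADD r3, r3, #1: r3=4+1=5
CMP r3, #7  (cmp 5,7)
BNE loop: taken
after LDR r1, [r5]: r1=M[16]=17
after XOR r7, r7, r1: r7=30^17=15
after ADD r5, r5, #4: r5=16+4=20
after ADD r3, r3, #1: r3=5+1=6
CMP r3, #7  (cmp 6,7)
BNE loop: taken
after LDR r1, [r5]: r1=M[20]=29
after XOR r7, r7, r1: r7=15^29=18
after ADD r5, r5, #4: r5=20+4=24
after ADD r3, r3, #1: r3=6+1=7
CMP r3, #7  (cmp 7,7)
BNE loop: not taken
STR r7, [16] → M[16]=18
halt.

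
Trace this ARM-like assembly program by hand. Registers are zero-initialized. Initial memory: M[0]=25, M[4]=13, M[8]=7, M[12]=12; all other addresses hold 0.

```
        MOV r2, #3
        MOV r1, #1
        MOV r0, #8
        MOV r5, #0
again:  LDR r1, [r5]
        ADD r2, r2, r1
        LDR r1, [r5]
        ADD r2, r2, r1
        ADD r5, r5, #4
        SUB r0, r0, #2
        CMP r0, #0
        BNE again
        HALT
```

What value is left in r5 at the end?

16

r2=3
r1=1
r0=8
r5=0
r1=M[0]=25
r2=3+25=28
r1=M[0]=25
r2=28+25=53
r5=0+4=4
r0=8-2=6
CMP r0, #0  (cmp 6,0)
BNE again: taken
r1=M[4]=13
r2=53+13=66
r1=M[4]=13
r2=66+13=79
r5=4+4=8
r0=6-2=4
CMP r0, #0  (cmp 4,0)
BNE again: taken
r1=M[8]=7
r2=79+7=86
r1=M[8]=7
r2=86+7=93
r5=8+4=12
r0=4-2=2
CMP r0, #0  (cmp 2,0)
BNE again: taken
r1=M[12]=12
r2=93+12=105
r1=M[12]=12
r2=105+12=117
r5=12+4=16
r0=2-2=0
CMP r0, #0  (cmp 0,0)
BNE again: not taken
halt.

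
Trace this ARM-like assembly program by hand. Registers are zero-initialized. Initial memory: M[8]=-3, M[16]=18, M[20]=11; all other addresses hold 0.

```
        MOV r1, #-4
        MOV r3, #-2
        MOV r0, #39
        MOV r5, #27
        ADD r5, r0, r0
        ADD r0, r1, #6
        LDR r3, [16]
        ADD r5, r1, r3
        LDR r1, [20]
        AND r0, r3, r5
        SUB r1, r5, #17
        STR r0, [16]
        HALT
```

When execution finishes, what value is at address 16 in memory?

r1=-4
r3=-2
r0=39
r5=27
r5=39+39=78
r0=(-4)+6=2
r3=M[16]=18
r5=(-4)+18=14
r1=M[20]=11
r0=18&14=2
r1=14-17=-3
STR r0, [16] → M[16]=2
halt.

2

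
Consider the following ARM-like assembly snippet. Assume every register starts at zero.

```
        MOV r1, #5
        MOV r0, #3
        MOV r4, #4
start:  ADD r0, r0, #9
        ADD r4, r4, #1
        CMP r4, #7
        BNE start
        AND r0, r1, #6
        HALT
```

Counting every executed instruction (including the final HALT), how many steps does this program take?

after MOV r1, #5: r1=5
after MOV r0, #3: r0=3
after MOV r4, #4: r4=4
after ADD r0, r0, #9: r0=3+9=12
after ADD r4, r4, #1: r4=4+1=5
CMP r4, #7  (cmp 5,7)
BNE start: taken
after ADD r0, r0, #9: r0=12+9=21
after ADD r4, r4, #1: r4=5+1=6
CMP r4, #7  (cmp 6,7)
BNE start: taken
after ADD r0, r0, #9: r0=21+9=30
after ADD r4, r4, #1: r4=6+1=7
CMP r4, #7  (cmp 7,7)
BNE start: not taken
after AND r0, r1, #6: r0=5&6=4
halt.
Total executed instructions: 17.

17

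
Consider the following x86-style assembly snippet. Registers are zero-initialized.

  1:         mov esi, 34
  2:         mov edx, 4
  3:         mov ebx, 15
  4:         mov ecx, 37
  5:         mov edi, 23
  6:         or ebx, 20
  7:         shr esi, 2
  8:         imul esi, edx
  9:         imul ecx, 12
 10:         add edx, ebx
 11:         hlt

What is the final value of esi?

esi=34
edx=4
ebx=15
ecx=37
edi=23
ebx=15|20=31
esi=34>>2=8
esi=8*4=32
ecx=37*12=444
edx=4+31=35
halt.

32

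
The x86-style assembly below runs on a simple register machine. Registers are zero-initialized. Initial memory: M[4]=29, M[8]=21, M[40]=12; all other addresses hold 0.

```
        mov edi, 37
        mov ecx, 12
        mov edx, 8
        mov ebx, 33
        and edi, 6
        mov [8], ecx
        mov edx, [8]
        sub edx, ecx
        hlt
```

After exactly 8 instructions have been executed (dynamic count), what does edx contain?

0

edi=37
ecx=12
edx=8
ebx=33
edi=37&6=4
mov [8], ecx → M[8]=12
edx=M[8]=12
edx=12-12=0
After step 8: edx = 0.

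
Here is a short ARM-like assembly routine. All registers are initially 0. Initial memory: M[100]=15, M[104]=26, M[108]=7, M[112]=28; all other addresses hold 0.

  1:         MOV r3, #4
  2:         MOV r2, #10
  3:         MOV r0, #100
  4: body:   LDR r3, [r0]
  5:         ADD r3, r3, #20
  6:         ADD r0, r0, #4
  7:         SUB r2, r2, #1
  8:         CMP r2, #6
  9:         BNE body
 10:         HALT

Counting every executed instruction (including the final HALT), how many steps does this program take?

r3=4
r2=10
r0=100
r3=M[100]=15
r3=15+20=35
r0=100+4=104
r2=10-1=9
CMP r2, #6  (cmp 9,6)
BNE body: taken
r3=M[104]=26
r3=26+20=46
r0=104+4=108
r2=9-1=8
CMP r2, #6  (cmp 8,6)
BNE body: taken
r3=M[108]=7
r3=7+20=27
r0=108+4=112
r2=8-1=7
CMP r2, #6  (cmp 7,6)
BNE body: taken
r3=M[112]=28
r3=28+20=48
r0=112+4=116
r2=7-1=6
CMP r2, #6  (cmp 6,6)
BNE body: not taken
halt.
Total executed instructions: 28.

28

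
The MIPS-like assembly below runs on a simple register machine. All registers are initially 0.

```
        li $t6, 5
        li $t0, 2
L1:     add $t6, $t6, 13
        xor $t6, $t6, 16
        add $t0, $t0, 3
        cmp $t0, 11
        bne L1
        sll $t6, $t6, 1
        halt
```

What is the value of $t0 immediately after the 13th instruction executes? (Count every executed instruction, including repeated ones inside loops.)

8

$t6=5
$t0=2
$t6=5+13=18
$t6=18^16=2
$t0=2+3=5
cmp $t0, 11  (cmp 5,11)
bne L1: taken
$t6=2+13=15
$t6=15^16=31
$t0=5+3=8
cmp $t0, 11  (cmp 8,11)
bne L1: taken
$t6=31+13=44
After step 13: $t0 = 8.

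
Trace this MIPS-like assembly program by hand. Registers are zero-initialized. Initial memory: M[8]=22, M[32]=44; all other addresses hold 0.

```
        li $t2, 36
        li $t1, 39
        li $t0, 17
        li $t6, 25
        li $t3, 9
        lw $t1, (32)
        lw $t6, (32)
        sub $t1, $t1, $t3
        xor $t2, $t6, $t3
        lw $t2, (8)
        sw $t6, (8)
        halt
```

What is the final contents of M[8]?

44

after li $t2, 36: $t2=36
after li $t1, 39: $t1=39
after li $t0, 17: $t0=17
after li $t6, 25: $t6=25
after li $t3, 9: $t3=9
after lw $t1, (32): $t1=M[32]=44
after lw $t6, (32): $t6=M[32]=44
after sub $t1, $t1, $t3: $t1=44-9=35
after xor $t2, $t6, $t3: $t2=44^9=37
after lw $t2, (8): $t2=M[8]=22
sw $t6, (8) → M[8]=44
halt.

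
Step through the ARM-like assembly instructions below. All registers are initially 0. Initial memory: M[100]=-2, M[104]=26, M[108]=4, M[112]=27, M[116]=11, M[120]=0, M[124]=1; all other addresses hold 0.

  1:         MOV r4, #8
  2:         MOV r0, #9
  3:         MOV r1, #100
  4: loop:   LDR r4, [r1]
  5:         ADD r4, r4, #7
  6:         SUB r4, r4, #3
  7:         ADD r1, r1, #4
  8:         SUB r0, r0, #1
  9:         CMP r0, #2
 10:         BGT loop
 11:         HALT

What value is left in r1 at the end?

after MOV r4, #8: r4=8
after MOV r0, #9: r0=9
after MOV r1, #100: r1=100
after LDR r4, [r1]: r4=M[100]=-2
after ADD r4, r4, #7: r4=(-2)+7=5
after SUB r4, r4, #3: r4=5-3=2
after ADD r1, r1, #4: r1=100+4=104
after SUB r0, r0, #1: r0=9-1=8
CMP r0, #2  (cmp 8,2)
BGT loop: taken
after LDR r4, [r1]: r4=M[104]=26
after ADD r4, r4, #7: r4=26+7=33
after SUB r4, r4, #3: r4=33-3=30
after ADD r1, r1, #4: r1=104+4=108
after SUB r0, r0, #1: r0=8-1=7
CMP r0, #2  (cmp 7,2)
BGT loop: taken
after LDR r4, [r1]: r4=M[108]=4
after ADD r4, r4, #7: r4=4+7=11
after SUB r4, r4, #3: r4=11-3=8
after ADD r1, r1, #4: r1=108+4=112
after SUB r0, r0, #1: r0=7-1=6
CMP r0, #2  (cmp 6,2)
BGT loop: taken
after LDR r4, [r1]: r4=M[112]=27
after ADD r4, r4, #7: r4=27+7=34
after SUB r4, r4, #3: r4=34-3=31
after ADD r1, r1, #4: r1=112+4=116
after SUB r0, r0, #1: r0=6-1=5
CMP r0, #2  (cmp 5,2)
BGT loop: taken
after LDR r4, [r1]: r4=M[116]=11
after ADD r4, r4, #7: r4=11+7=18
after SUB r4, r4, #3: r4=18-3=15
after ADD r1, r1, #4: r1=116+4=120
after SUB r0, r0, #1: r0=5-1=4
CMP r0, #2  (cmp 4,2)
BGT loop: taken
after LDR r4, [r1]: r4=M[120]=0
after ADD r4, r4, #7: r4=0+7=7
after SUB r4, r4, #3: r4=7-3=4
after ADD r1, r1, #4: r1=120+4=124
after SUB r0, r0, #1: r0=4-1=3
CMP r0, #2  (cmp 3,2)
BGT loop: taken
after LDR r4, [r1]: r4=M[124]=1
after ADD r4, r4, #7: r4=1+7=8
after SUB r4, r4, #3: r4=8-3=5
after ADD r1, r1, #4: r1=124+4=128
after SUB r0, r0, #1: r0=3-1=2
CMP r0, #2  (cmp 2,2)
BGT loop: not taken
halt.

128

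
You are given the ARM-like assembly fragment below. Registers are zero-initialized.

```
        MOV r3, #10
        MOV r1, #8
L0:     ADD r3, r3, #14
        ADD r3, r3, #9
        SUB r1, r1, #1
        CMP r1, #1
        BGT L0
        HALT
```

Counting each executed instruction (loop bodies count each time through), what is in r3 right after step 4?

33

after MOV r3, #10: r3=10
after MOV r1, #8: r1=8
after ADD r3, r3, #14: r3=10+14=24
after ADD r3, r3, #9: r3=24+9=33
After step 4: r3 = 33.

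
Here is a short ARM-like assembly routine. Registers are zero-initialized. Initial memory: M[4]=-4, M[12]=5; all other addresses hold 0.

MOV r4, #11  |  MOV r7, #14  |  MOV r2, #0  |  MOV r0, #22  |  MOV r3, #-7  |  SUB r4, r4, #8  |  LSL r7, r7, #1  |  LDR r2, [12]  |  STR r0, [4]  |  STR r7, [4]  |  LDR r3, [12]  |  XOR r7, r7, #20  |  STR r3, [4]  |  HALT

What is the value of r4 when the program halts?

after MOV r4, #11: r4=11
after MOV r7, #14: r7=14
after MOV r2, #0: r2=0
after MOV r0, #22: r0=22
after MOV r3, #-7: r3=-7
after SUB r4, r4, #8: r4=11-8=3
after LSL r7, r7, #1: r7=14<<1=28
after LDR r2, [12]: r2=M[12]=5
STR r0, [4] → M[4]=22
STR r7, [4] → M[4]=28
after LDR r3, [12]: r3=M[12]=5
after XOR r7, r7, #20: r7=28^20=8
STR r3, [4] → M[4]=5
halt.

3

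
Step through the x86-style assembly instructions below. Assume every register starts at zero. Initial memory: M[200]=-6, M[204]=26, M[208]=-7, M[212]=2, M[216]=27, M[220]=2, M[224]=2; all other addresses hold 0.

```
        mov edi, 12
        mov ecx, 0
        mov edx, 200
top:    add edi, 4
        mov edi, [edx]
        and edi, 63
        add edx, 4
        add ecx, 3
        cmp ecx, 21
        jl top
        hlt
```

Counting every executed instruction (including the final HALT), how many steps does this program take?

53

mov edi, 12 → edi=12
mov ecx, 0 → ecx=0
mov edx, 200 → edx=200
add edi, 4 → edi=12+4=16
mov edi, [edx] → edi=M[200]=-6
and edi, 63 → edi=(-6)&63=58
add edx, 4 → edx=200+4=204
add ecx, 3 → ecx=0+3=3
cmp ecx, 21  (cmp 3,21)
jl top: taken
add edi, 4 → edi=58+4=62
mov edi, [edx] → edi=M[204]=26
and edi, 63 → edi=26&63=26
add edx, 4 → edx=204+4=208
add ecx, 3 → ecx=3+3=6
cmp ecx, 21  (cmp 6,21)
jl top: taken
add edi, 4 → edi=26+4=30
mov edi, [edx] → edi=M[208]=-7
and edi, 63 → edi=(-7)&63=57
add edx, 4 → edx=208+4=212
add ecx, 3 → ecx=6+3=9
cmp ecx, 21  (cmp 9,21)
jl top: taken
add edi, 4 → edi=57+4=61
mov edi, [edx] → edi=M[212]=2
and edi, 63 → edi=2&63=2
add edx, 4 → edx=212+4=216
add ecx, 3 → ecx=9+3=12
cmp ecx, 21  (cmp 12,21)
jl top: taken
add edi, 4 → edi=2+4=6
mov edi, [edx] → edi=M[216]=27
and edi, 63 → edi=27&63=27
add edx, 4 → edx=216+4=220
add ecx, 3 → ecx=12+3=15
cmp ecx, 21  (cmp 15,21)
jl top: taken
add edi, 4 → edi=27+4=31
mov edi, [edx] → edi=M[220]=2
and edi, 63 → edi=2&63=2
add edx, 4 → edx=220+4=224
add ecx, 3 → ecx=15+3=18
cmp ecx, 21  (cmp 18,21)
jl top: taken
add edi, 4 → edi=2+4=6
mov edi, [edx] → edi=M[224]=2
and edi, 63 → edi=2&63=2
add edx, 4 → edx=224+4=228
add ecx, 3 → ecx=18+3=21
cmp ecx, 21  (cmp 21,21)
jl top: not taken
halt.
Total executed instructions: 53.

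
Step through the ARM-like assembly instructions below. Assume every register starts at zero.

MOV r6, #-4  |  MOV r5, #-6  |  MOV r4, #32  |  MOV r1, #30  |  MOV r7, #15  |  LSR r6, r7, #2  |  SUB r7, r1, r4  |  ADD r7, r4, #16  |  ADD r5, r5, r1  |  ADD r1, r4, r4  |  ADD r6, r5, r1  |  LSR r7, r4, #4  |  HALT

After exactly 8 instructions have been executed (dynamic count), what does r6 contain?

3

MOV r6, #-4 → r6=-4
MOV r5, #-6 → r5=-6
MOV r4, #32 → r4=32
MOV r1, #30 → r1=30
MOV r7, #15 → r7=15
LSR r6, r7, #2 → r6=15>>2=3
SUB r7, r1, r4 → r7=30-32=-2
ADD r7, r4, #16 → r7=32+16=48
After step 8: r6 = 3.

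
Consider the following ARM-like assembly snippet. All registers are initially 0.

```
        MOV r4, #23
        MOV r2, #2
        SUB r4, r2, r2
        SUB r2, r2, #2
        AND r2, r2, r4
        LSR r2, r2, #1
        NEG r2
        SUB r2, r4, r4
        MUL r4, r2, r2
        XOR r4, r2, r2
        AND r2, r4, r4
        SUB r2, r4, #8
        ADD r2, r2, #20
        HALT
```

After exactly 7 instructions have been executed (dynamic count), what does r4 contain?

MOV r4, #23 → r4=23
MOV r2, #2 → r2=2
SUB r4, r2, r2 → r4=2-2=0
SUB r2, r2, #2 → r2=2-2=0
AND r2, r2, r4 → r2=0&0=0
LSR r2, r2, #1 → r2=0>>1=0
NEG r2 → r2=-(0)=0
After step 7: r4 = 0.

0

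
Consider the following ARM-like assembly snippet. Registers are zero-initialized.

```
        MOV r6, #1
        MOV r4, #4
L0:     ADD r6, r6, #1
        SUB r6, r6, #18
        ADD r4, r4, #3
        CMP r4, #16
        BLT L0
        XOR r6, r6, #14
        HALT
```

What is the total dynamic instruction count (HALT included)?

24

MOV r6, #1 → r6=1
MOV r4, #4 → r4=4
ADD r6, r6, #1 → r6=1+1=2
SUB r6, r6, #18 → r6=2-18=-16
ADD r4, r4, #3 → r4=4+3=7
CMP r4, #16  (cmp 7,16)
BLT L0: taken
ADD r6, r6, #1 → r6=(-16)+1=-15
SUB r6, r6, #18 → r6=(-15)-18=-33
ADD r4, r4, #3 → r4=7+3=10
CMP r4, #16  (cmp 10,16)
BLT L0: taken
ADD r6, r6, #1 → r6=(-33)+1=-32
SUB r6, r6, #18 → r6=(-32)-18=-50
ADD r4, r4, #3 → r4=10+3=13
CMP r4, #16  (cmp 13,16)
BLT L0: taken
ADD r6, r6, #1 → r6=(-50)+1=-49
SUB r6, r6, #18 → r6=(-49)-18=-67
ADD r4, r4, #3 → r4=13+3=16
CMP r4, #16  (cmp 16,16)
BLT L0: not taken
XOR r6, r6, #14 → r6=(-67)^14=-77
halt.
Total executed instructions: 24.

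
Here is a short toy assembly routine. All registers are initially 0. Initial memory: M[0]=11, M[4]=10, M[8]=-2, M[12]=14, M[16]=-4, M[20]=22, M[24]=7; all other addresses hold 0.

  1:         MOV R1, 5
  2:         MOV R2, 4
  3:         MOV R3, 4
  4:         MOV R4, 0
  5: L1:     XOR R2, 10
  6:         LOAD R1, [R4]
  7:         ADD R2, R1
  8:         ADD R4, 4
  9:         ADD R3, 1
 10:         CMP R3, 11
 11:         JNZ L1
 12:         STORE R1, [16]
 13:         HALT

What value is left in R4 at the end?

MOV R1, 5 → R1=5
MOV R2, 4 → R2=4
MOV R3, 4 → R3=4
MOV R4, 0 → R4=0
XOR R2, 10 → R2=4^10=14
LOAD R1, [R4] → R1=M[0]=11
ADD R2, R1 → R2=14+11=25
ADD R4, 4 → R4=0+4=4
ADD R3, 1 → R3=4+1=5
CMP R3, 11  (cmp 5,11)
JNZ L1: taken
XOR R2, 10 → R2=25^10=19
LOAD R1, [R4] → R1=M[4]=10
ADD R2, R1 → R2=19+10=29
ADD R4, 4 → R4=4+4=8
ADD R3, 1 → R3=5+1=6
CMP R3, 11  (cmp 6,11)
JNZ L1: taken
XOR R2, 10 → R2=29^10=23
LOAD R1, [R4] → R1=M[8]=-2
ADD R2, R1 → R2=23+(-2)=21
ADD R4, 4 → R4=8+4=12
ADD R3, 1 → R3=6+1=7
CMP R3, 11  (cmp 7,11)
JNZ L1: taken
XOR R2, 10 → R2=21^10=31
LOAD R1, [R4] → R1=M[12]=14
ADD R2, R1 → R2=31+14=45
ADD R4, 4 → R4=12+4=16
ADD R3, 1 → R3=7+1=8
CMP R3, 11  (cmp 8,11)
JNZ L1: taken
XOR R2, 10 → R2=45^10=39
LOAD R1, [R4] → R1=M[16]=-4
ADD R2, R1 → R2=39+(-4)=35
ADD R4, 4 → R4=16+4=20
ADD R3, 1 → R3=8+1=9
CMP R3, 11  (cmp 9,11)
JNZ L1: taken
XOR R2, 10 → R2=35^10=41
LOAD R1, [R4] → R1=M[20]=22
ADD R2, R1 → R2=41+22=63
ADD R4, 4 → R4=20+4=24
ADD R3, 1 → R3=9+1=10
CMP R3, 11  (cmp 10,11)
JNZ L1: taken
XOR R2, 10 → R2=63^10=53
LOAD R1, [R4] → R1=M[24]=7
ADD R2, R1 → R2=53+7=60
ADD R4, 4 → R4=24+4=28
ADD R3, 1 → R3=10+1=11
CMP R3, 11  (cmp 11,11)
JNZ L1: not taken
STORE R1, [16] → M[16]=7
halt.

28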